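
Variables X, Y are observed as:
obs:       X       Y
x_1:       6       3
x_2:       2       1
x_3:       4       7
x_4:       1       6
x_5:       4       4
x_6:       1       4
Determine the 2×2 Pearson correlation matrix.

Step 1 — column means:
  mean(X) = (6 + 2 + 4 + 1 + 4 + 1) / 6 = 18/6 = 3
  mean(Y) = (3 + 1 + 7 + 6 + 4 + 4) / 6 = 25/6 = 4.1667

Step 2 — sample variances and covariances s[i,j] = (1/(n-1)) · Σ_k (x_{k,i} - mean_i) · (x_{k,j} - mean_j), with n-1 = 5:
  s[X,X] = ((3)·(3) + (-1)·(-1) + (1)·(1) + (-2)·(-2) + (1)·(1) + (-2)·(-2)) / 5 = 20/5 = 4
  s[X,Y] = ((3)·(-1.1667) + (-1)·(-3.1667) + (1)·(2.8333) + (-2)·(1.8333) + (1)·(-0.1667) + (-2)·(-0.1667)) / 5 = -1/5 = -0.2
  s[Y,Y] = ((-1.1667)·(-1.1667) + (-3.1667)·(-3.1667) + (2.8333)·(2.8333) + (1.8333)·(1.8333) + (-0.1667)·(-0.1667) + (-0.1667)·(-0.1667)) / 5 = 22.8333/5 = 4.5667
  Sample standard deviations s_i = √(s[i,i]):
  s(X) = √(4) = 2
  s(Y) = √(4.5667) = 2.137

Step 3 — r_{ij} = s_{ij} / (s_i · s_j):
  r[X,X] = 1 (diagonal).
  r[X,Y] = -0.2 / (2 · 2.137) = -0.2 / 4.274 = -0.0468
  r[Y,Y] = 1 (diagonal).

R is symmetric with unit diagonal. Assembling:

R = [[1, -0.0468],
 [-0.0468, 1]]


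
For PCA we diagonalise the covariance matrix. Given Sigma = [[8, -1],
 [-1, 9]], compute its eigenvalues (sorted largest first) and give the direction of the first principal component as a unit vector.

Step 1 — characteristic polynomial of 2×2 Sigma:
  det(Sigma - λI) = λ² - trace · λ + det = 0.
  trace = 8 + 9 = 17, det = 8·9 - (-1)² = 71.
Step 2 — discriminant:
  Δ = trace² - 4·det = 289 - 284 = 5.
Step 3 — eigenvalues:
  λ = (trace ± √Δ)/2 = (17 ± 2.2361)/2,
  λ_1 = 9.618,  λ_2 = 7.382.

Step 4 — unit eigenvector for λ_1: solve (Sigma - λ_1 I)v = 0. First row:
  (8 - 9.618)·v_x + (-1)·v_y = 0, i.e. (-1.618)·v_x + (-1)·v_y = 0,
  so v ∝ (b, λ_1 - a) = (-1, 1.618); multiply by -1 so the first entry is positive: u = (1, -1.618).
  ||u|| = √((1)² + (-1.618)²) = √(3.618) ≈ 1.9021,
  v_1 = u/||u|| ≈ (0.5257, -0.8507) (||v_1|| = 1).

λ_1 = 9.618,  λ_2 = 7.382;  v_1 ≈ (0.5257, -0.8507)


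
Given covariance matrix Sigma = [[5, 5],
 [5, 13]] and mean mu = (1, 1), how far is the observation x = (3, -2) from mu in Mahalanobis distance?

Step 1 — centre the observation: (x - mu) = (2, -3).

Step 2 — invert Sigma. det(Sigma) = 5·13 - (5)² = 40.
  Sigma^{-1} = (1/det) · [[d, -b], [-b, a]] = [[0.325, -0.125],
 [-0.125, 0.125]].

Step 3 — form the quadratic (x - mu)^T · Sigma^{-1} · (x - mu):
  Sigma^{-1} · (x - mu) = (1.025, -0.625).
  (x - mu)^T · [Sigma^{-1} · (x - mu)] = (2)·(1.025) + (-3)·(-0.625) = 3.925.

Step 4 — take square root: d = √(3.925) ≈ 1.9812.

d(x, mu) = √(3.925) ≈ 1.9812


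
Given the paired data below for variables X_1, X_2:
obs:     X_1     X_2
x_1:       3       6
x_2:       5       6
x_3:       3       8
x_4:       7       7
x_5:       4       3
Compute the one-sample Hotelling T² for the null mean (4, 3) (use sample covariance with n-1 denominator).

Step 1 — sample mean vector:
  mean(X_1) = (3 + 5 + 3 + 7 + 4) / 5 = 22/5 = 4.4
  mean(X_2) = (6 + 6 + 8 + 7 + 3) / 5 = 30/5 = 6
  x̄ = (4.4, 6),  deviation x̄ - mu_0 = (4.4, 6) - (4, 3) = (0.4, 3).

Step 2 — sample covariance matrix, S[i,j] = (1/(n-1)) · Σ_k (x_{k,i} - mean_i) · (x_{k,j} - mean_j), divisor n-1 = 4:
  S[X_1,X_1] = ((-1.4)·(-1.4) + (0.6)·(0.6) + (-1.4)·(-1.4) + (2.6)·(2.6) + (-0.4)·(-0.4)) / 4 = 11.2/4 = 2.8
  S[X_1,X_2] = ((-1.4)·(0) + (0.6)·(0) + (-1.4)·(2) + (2.6)·(1) + (-0.4)·(-3)) / 4 = 1/4 = 0.25
  S[X_2,X_2] = ((0)·(0) + (0)·(0) + (2)·(2) + (1)·(1) + (-3)·(-3)) / 4 = 14/4 = 3.5
  S = [[2.8, 0.25],
 [0.25, 3.5]].

Step 3 — invert S. det(S) = 2.8·3.5 - (0.25)² = 9.7375.
  S^{-1} = (1/det) · [[d, -b], [-b, a]] = [[0.3594, -0.0257],
 [-0.0257, 0.2875]].

Step 4 — quadratic form (x̄ - mu_0)^T · S^{-1} · (x̄ - mu_0):
  S^{-1} · (x̄ - mu_0) = (0.0668, 0.8524),
  (x̄ - mu_0)^T · [...] = (0.4)·(0.0668) + (3)·(0.8524) = 2.5838.

Step 5 — scale by n: T² = 5 · 2.5838 = 12.9191.

T² ≈ 12.9191


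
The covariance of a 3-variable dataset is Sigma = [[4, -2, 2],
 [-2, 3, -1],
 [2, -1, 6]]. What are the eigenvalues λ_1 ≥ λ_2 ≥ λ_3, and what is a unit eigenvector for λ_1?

Step 1 — characteristic polynomial p(λ) = det(λI - Sigma) = λ³ - tr·λ² + c_1·λ - det, where tr = trace, c_1 = sum of the principal 2×2 minors, det = det(Sigma):
  tr = 4 + 3 + 6 = 13,
  c_1 = (4·3 - (-2)²) + (4·6 - (2)²) + (3·6 - (-1)²) = 8 + 20 + 17 = 45,
  det = 4·(3·6 - (-1)²) - (-2)·((-2)·6 - (-1)·(2)) + (2)·((-2)·(-1) - 3·(2)) = 4·(17) - (-2)·(-10) + (2)·(-4) = 40.
  So p(λ) = λ³ - 13λ² + 45λ - 40.
Step 2 — look for an integer root (rational root theorem: any rational root is an integer divisor of 40). Testing λ = 8:
  p(8) = 512 - 832 + 360 - 40 = 0  ✓
  Dividing out (λ - 8): p(λ) = (λ - 8)(λ² - 5λ + 5).
Step 3 — remaining eigenvalues from the quadratic λ² - 5λ + 5 = 0:
  Δ = 5² - 4·5 = 25 - 20 = 5,  λ = (5 ± √5)/2 = (5 ± 2.2361)/2 ≈ 3.618 or 1.382.
  Sorted: λ_1 = 8,  λ_2 = 3.618,  λ_3 = 1.382  (check: sum = 13 = tr ✓).

Step 4 — unit eigenvector for λ_1 = 8: v spans the null space of (Sigma - λ_1 I), whose rows are
  r_1 = (-4, -2, 2),  r_2 = (-2, -5, -1),  r_3 = (2, -1, -2).
  v is orthogonal to every row, so take v ∝ r_1 × r_2 = ((-2)·(-1) - (2)·(-5), (2)·(-2) - (-4)·(-1), (-4)·(-5) - (-2)·(-2)) = (12, -8, 16).
  Rescale (divide by 4): u = (3, -2, 4).
  ||u|| = √((3)² + (-2)² + (4)²) = √(29) ≈ 5.3852,  v_1 = u/||u|| ≈ (0.5571, -0.3714, 0.7428) (||v_1|| = 1).

λ_1 = 8,  λ_2 = 3.618,  λ_3 = 1.382;  v_1 ≈ (0.5571, -0.3714, 0.7428)


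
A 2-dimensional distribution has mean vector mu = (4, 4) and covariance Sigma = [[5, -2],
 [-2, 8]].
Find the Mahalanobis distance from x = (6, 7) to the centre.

Step 1 — centre the observation: (x - mu) = (2, 3).

Step 2 — invert Sigma. det(Sigma) = 5·8 - (-2)² = 36.
  Sigma^{-1} = (1/det) · [[d, -b], [-b, a]] = [[0.2222, 0.0556],
 [0.0556, 0.1389]].

Step 3 — form the quadratic (x - mu)^T · Sigma^{-1} · (x - mu):
  Sigma^{-1} · (x - mu) = (0.6111, 0.5278).
  (x - mu)^T · [Sigma^{-1} · (x - mu)] = (2)·(0.6111) + (3)·(0.5278) = 2.8056.

Step 4 — take square root: d = √(2.8056) ≈ 1.675.

d(x, mu) = √(2.8056) ≈ 1.675


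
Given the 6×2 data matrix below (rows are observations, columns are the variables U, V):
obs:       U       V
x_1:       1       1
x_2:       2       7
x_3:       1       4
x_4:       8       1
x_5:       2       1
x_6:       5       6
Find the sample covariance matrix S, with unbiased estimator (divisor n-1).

Step 1 — column means:
  mean(U) = (1 + 2 + 1 + 8 + 2 + 5) / 6 = 19/6 = 3.1667
  mean(V) = (1 + 7 + 4 + 1 + 1 + 6) / 6 = 20/6 = 3.3333

Step 2 — sample covariance S[i,j] = (1/(n-1)) · Σ_k (x_{k,i} - mean_i) · (x_{k,j} - mean_j), with n-1 = 5.
  S[U,U] = ((-2.1667)·(-2.1667) + (-1.1667)·(-1.1667) + (-2.1667)·(-2.1667) + (4.8333)·(4.8333) + (-1.1667)·(-1.1667) + (1.8333)·(1.8333)) / 5 = 38.8333/5 = 7.7667
  S[U,V] = ((-2.1667)·(-2.3333) + (-1.1667)·(3.6667) + (-2.1667)·(0.6667) + (4.8333)·(-2.3333) + (-1.1667)·(-2.3333) + (1.8333)·(2.6667)) / 5 = -4.3333/5 = -0.8667
  S[V,V] = ((-2.3333)·(-2.3333) + (3.6667)·(3.6667) + (0.6667)·(0.6667) + (-2.3333)·(-2.3333) + (-2.3333)·(-2.3333) + (2.6667)·(2.6667)) / 5 = 37.3333/5 = 7.4667

S is symmetric (S[j,i] = S[i,j]). Assembling:

S = [[7.7667, -0.8667],
 [-0.8667, 7.4667]]


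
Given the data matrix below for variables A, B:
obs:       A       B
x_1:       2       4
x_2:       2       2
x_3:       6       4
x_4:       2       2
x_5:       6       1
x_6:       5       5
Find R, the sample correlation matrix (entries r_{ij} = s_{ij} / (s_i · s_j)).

Step 1 — column means:
  mean(A) = (2 + 2 + 6 + 2 + 6 + 5) / 6 = 23/6 = 3.8333
  mean(B) = (4 + 2 + 4 + 2 + 1 + 5) / 6 = 18/6 = 3

Step 2 — sample variances and covariances s[i,j] = (1/(n-1)) · Σ_k (x_{k,i} - mean_i) · (x_{k,j} - mean_j), with n-1 = 5:
  s[A,A] = ((-1.8333)·(-1.8333) + (-1.8333)·(-1.8333) + (2.1667)·(2.1667) + (-1.8333)·(-1.8333) + (2.1667)·(2.1667) + (1.1667)·(1.1667)) / 5 = 20.8333/5 = 4.1667
  s[A,B] = ((-1.8333)·(1) + (-1.8333)·(-1) + (2.1667)·(1) + (-1.8333)·(-1) + (2.1667)·(-2) + (1.1667)·(2)) / 5 = 2/5 = 0.4
  s[B,B] = ((1)·(1) + (-1)·(-1) + (1)·(1) + (-1)·(-1) + (-2)·(-2) + (2)·(2)) / 5 = 12/5 = 2.4
  Sample standard deviations s_i = √(s[i,i]):
  s(A) = √(4.1667) = 2.0412
  s(B) = √(2.4) = 1.5492

Step 3 — r_{ij} = s_{ij} / (s_i · s_j):
  r[A,A] = 1 (diagonal).
  r[A,B] = 0.4 / (2.0412 · 1.5492) = 0.4 / 3.1623 = 0.1265
  r[B,B] = 1 (diagonal).

R is symmetric with unit diagonal. Assembling:

R = [[1, 0.1265],
 [0.1265, 1]]


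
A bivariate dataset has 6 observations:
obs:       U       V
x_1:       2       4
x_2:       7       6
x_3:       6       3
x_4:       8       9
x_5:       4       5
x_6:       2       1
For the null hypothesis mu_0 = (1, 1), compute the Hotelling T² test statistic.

Step 1 — sample mean vector:
  mean(U) = (2 + 7 + 6 + 8 + 4 + 2) / 6 = 29/6 = 4.8333
  mean(V) = (4 + 6 + 3 + 9 + 5 + 1) / 6 = 28/6 = 4.6667
  x̄ = (4.8333, 4.6667),  deviation x̄ - mu_0 = (4.8333, 4.6667) - (1, 1) = (3.8333, 3.6667).

Step 2 — sample covariance matrix, S[i,j] = (1/(n-1)) · Σ_k (x_{k,i} - mean_i) · (x_{k,j} - mean_j), divisor n-1 = 5:
  S[U,U] = ((-2.8333)·(-2.8333) + (2.1667)·(2.1667) + (1.1667)·(1.1667) + (3.1667)·(3.1667) + (-0.8333)·(-0.8333) + (-2.8333)·(-2.8333)) / 5 = 32.8333/5 = 6.5667
  S[U,V] = ((-2.8333)·(-0.6667) + (2.1667)·(1.3333) + (1.1667)·(-1.6667) + (3.1667)·(4.3333) + (-0.8333)·(0.3333) + (-2.8333)·(-3.6667)) / 5 = 26.6667/5 = 5.3333
  S[V,V] = ((-0.6667)·(-0.6667) + (1.3333)·(1.3333) + (-1.6667)·(-1.6667) + (4.3333)·(4.3333) + (0.3333)·(0.3333) + (-3.6667)·(-3.6667)) / 5 = 37.3333/5 = 7.4667
  S = [[6.5667, 5.3333],
 [5.3333, 7.4667]].

Step 3 — invert S. det(S) = 6.5667·7.4667 - (5.3333)² = 20.5867.
  S^{-1} = (1/det) · [[d, -b], [-b, a]] = [[0.3627, -0.2591],
 [-0.2591, 0.319]].

Step 4 — quadratic form (x̄ - mu_0)^T · S^{-1} · (x̄ - mu_0):
  S^{-1} · (x̄ - mu_0) = (0.4404, 0.1765),
  (x̄ - mu_0)^T · [...] = (3.8333)·(0.4404) + (3.6667)·(0.1765) = 2.3354.

Step 5 — scale by n: T² = 6 · 2.3354 = 14.0123.

T² ≈ 14.0123


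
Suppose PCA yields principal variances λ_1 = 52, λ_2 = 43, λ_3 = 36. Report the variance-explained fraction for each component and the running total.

Step 1 — total variance = trace(Sigma) = Σ λ_i = 52 + 43 + 36 = 131.

Step 2 — fraction explained by component i = λ_i / Σ λ:
  PC1: 52/131 = 0.3969
  PC2: 43/131 = 0.3282
  PC3: 36/131 = 0.2748

Step 3 — cumulative fraction after k components = (λ_1 + ... + λ_k) / Σ λ:
  k = 1: 52/131 = 0.3969
  k = 2: (52 + 43)/131 = 95/131 = 0.7252
  k = 3: (52 + 43 + 36)/131 = 131/131 = 1

Summary (fraction, with percent):

explained: PC1 0.3969 (39.69%), PC2 0.3282 (32.82%), PC3 0.2748 (27.48%);  cumulative: 0.3969, 0.7252, 1


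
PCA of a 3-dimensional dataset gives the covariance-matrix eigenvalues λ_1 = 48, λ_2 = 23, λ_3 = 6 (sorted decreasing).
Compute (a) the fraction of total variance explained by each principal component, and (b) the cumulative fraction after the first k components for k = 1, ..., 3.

Step 1 — total variance = trace(Sigma) = Σ λ_i = 48 + 23 + 6 = 77.

Step 2 — fraction explained by component i = λ_i / Σ λ:
  PC1: 48/77 = 0.6234
  PC2: 23/77 = 0.2987
  PC3: 6/77 = 0.0779

Step 3 — cumulative fraction after k components = (λ_1 + ... + λ_k) / Σ λ:
  k = 1: 48/77 = 0.6234
  k = 2: (48 + 23)/77 = 71/77 = 0.9221
  k = 3: (48 + 23 + 6)/77 = 77/77 = 1

Summary (fraction, with percent):

explained: PC1 0.6234 (62.34%), PC2 0.2987 (29.87%), PC3 0.0779 (7.79%);  cumulative: 0.6234, 0.9221, 1


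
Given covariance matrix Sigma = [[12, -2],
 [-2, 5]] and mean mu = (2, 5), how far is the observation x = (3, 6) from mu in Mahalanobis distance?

Step 1 — centre the observation: (x - mu) = (1, 1).

Step 2 — invert Sigma. det(Sigma) = 12·5 - (-2)² = 56.
  Sigma^{-1} = (1/det) · [[d, -b], [-b, a]] = [[0.0893, 0.0357],
 [0.0357, 0.2143]].

Step 3 — form the quadratic (x - mu)^T · Sigma^{-1} · (x - mu):
  Sigma^{-1} · (x - mu) = (0.125, 0.25).
  (x - mu)^T · [Sigma^{-1} · (x - mu)] = (1)·(0.125) + (1)·(0.25) = 0.375.

Step 4 — take square root: d = √(0.375) ≈ 0.6124.

d(x, mu) = √(0.375) ≈ 0.6124


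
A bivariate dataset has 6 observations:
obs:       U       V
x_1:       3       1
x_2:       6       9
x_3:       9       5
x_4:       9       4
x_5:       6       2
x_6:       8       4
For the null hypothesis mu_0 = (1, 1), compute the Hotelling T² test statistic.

Step 1 — sample mean vector:
  mean(U) = (3 + 6 + 9 + 9 + 6 + 8) / 6 = 41/6 = 6.8333
  mean(V) = (1 + 9 + 5 + 4 + 2 + 4) / 6 = 25/6 = 4.1667
  x̄ = (6.8333, 4.1667),  deviation x̄ - mu_0 = (6.8333, 4.1667) - (1, 1) = (5.8333, 3.1667).

Step 2 — sample covariance matrix, S[i,j] = (1/(n-1)) · Σ_k (x_{k,i} - mean_i) · (x_{k,j} - mean_j), divisor n-1 = 5:
  S[U,U] = ((-3.8333)·(-3.8333) + (-0.8333)·(-0.8333) + (2.1667)·(2.1667) + (2.1667)·(2.1667) + (-0.8333)·(-0.8333) + (1.1667)·(1.1667)) / 5 = 26.8333/5 = 5.3667
  S[U,V] = ((-3.8333)·(-3.1667) + (-0.8333)·(4.8333) + (2.1667)·(0.8333) + (2.1667)·(-0.1667) + (-0.8333)·(-2.1667) + (1.1667)·(-0.1667)) / 5 = 11.1667/5 = 2.2333
  S[V,V] = ((-3.1667)·(-3.1667) + (4.8333)·(4.8333) + (0.8333)·(0.8333) + (-0.1667)·(-0.1667) + (-2.1667)·(-2.1667) + (-0.1667)·(-0.1667)) / 5 = 38.8333/5 = 7.7667
  S = [[5.3667, 2.2333],
 [2.2333, 7.7667]].

Step 3 — invert S. det(S) = 5.3667·7.7667 - (2.2333)² = 36.6933.
  S^{-1} = (1/det) · [[d, -b], [-b, a]] = [[0.2117, -0.0609],
 [-0.0609, 0.1463]].

Step 4 — quadratic form (x̄ - mu_0)^T · S^{-1} · (x̄ - mu_0):
  S^{-1} · (x̄ - mu_0) = (1.042, 0.1081),
  (x̄ - mu_0)^T · [...] = (5.8333)·(1.042) + (3.1667)·(0.1081) = 6.4205.

Step 5 — scale by n: T² = 6 · 6.4205 = 38.5229.

T² ≈ 38.5229


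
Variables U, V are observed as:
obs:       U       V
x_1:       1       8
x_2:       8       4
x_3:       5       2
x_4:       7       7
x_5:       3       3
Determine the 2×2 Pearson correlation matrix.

Step 1 — column means:
  mean(U) = (1 + 8 + 5 + 7 + 3) / 5 = 24/5 = 4.8
  mean(V) = (8 + 4 + 2 + 7 + 3) / 5 = 24/5 = 4.8

Step 2 — sample variances and covariances s[i,j] = (1/(n-1)) · Σ_k (x_{k,i} - mean_i) · (x_{k,j} - mean_j), with n-1 = 4:
  s[U,U] = ((-3.8)·(-3.8) + (3.2)·(3.2) + (0.2)·(0.2) + (2.2)·(2.2) + (-1.8)·(-1.8)) / 4 = 32.8/4 = 8.2
  s[U,V] = ((-3.8)·(3.2) + (3.2)·(-0.8) + (0.2)·(-2.8) + (2.2)·(2.2) + (-1.8)·(-1.8)) / 4 = -7.2/4 = -1.8
  s[V,V] = ((3.2)·(3.2) + (-0.8)·(-0.8) + (-2.8)·(-2.8) + (2.2)·(2.2) + (-1.8)·(-1.8)) / 4 = 26.8/4 = 6.7
  Sample standard deviations s_i = √(s[i,i]):
  s(U) = √(8.2) = 2.8636
  s(V) = √(6.7) = 2.5884

Step 3 — r_{ij} = s_{ij} / (s_i · s_j):
  r[U,U] = 1 (diagonal).
  r[U,V] = -1.8 / (2.8636 · 2.5884) = -1.8 / 7.4122 = -0.2428
  r[V,V] = 1 (diagonal).

R is symmetric with unit diagonal. Assembling:

R = [[1, -0.2428],
 [-0.2428, 1]]


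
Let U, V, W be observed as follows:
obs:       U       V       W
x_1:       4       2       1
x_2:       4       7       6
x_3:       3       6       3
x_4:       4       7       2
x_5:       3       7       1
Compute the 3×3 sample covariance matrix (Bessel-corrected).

Step 1 — column means:
  mean(U) = (4 + 4 + 3 + 4 + 3) / 5 = 18/5 = 3.6
  mean(V) = (2 + 7 + 6 + 7 + 7) / 5 = 29/5 = 5.8
  mean(W) = (1 + 6 + 3 + 2 + 1) / 5 = 13/5 = 2.6

Step 2 — sample covariance S[i,j] = (1/(n-1)) · Σ_k (x_{k,i} - mean_i) · (x_{k,j} - mean_j), with n-1 = 4.
  S[U,U] = ((0.4)·(0.4) + (0.4)·(0.4) + (-0.6)·(-0.6) + (0.4)·(0.4) + (-0.6)·(-0.6)) / 4 = 1.2/4 = 0.3
  S[U,V] = ((0.4)·(-3.8) + (0.4)·(1.2) + (-0.6)·(0.2) + (0.4)·(1.2) + (-0.6)·(1.2)) / 4 = -1.4/4 = -0.35
  S[U,W] = ((0.4)·(-1.6) + (0.4)·(3.4) + (-0.6)·(0.4) + (0.4)·(-0.6) + (-0.6)·(-1.6)) / 4 = 1.2/4 = 0.3
  S[V,V] = ((-3.8)·(-3.8) + (1.2)·(1.2) + (0.2)·(0.2) + (1.2)·(1.2) + (1.2)·(1.2)) / 4 = 18.8/4 = 4.7
  S[V,W] = ((-3.8)·(-1.6) + (1.2)·(3.4) + (0.2)·(0.4) + (1.2)·(-0.6) + (1.2)·(-1.6)) / 4 = 7.6/4 = 1.9
  S[W,W] = ((-1.6)·(-1.6) + (3.4)·(3.4) + (0.4)·(0.4) + (-0.6)·(-0.6) + (-1.6)·(-1.6)) / 4 = 17.2/4 = 4.3

S is symmetric (S[j,i] = S[i,j]). Assembling:

S = [[0.3, -0.35, 0.3],
 [-0.35, 4.7, 1.9],
 [0.3, 1.9, 4.3]]


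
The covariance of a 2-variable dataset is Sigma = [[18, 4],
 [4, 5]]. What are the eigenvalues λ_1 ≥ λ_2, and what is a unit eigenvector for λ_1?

Step 1 — characteristic polynomial of 2×2 Sigma:
  det(Sigma - λI) = λ² - trace · λ + det = 0.
  trace = 18 + 5 = 23, det = 18·5 - (4)² = 74.
Step 2 — discriminant:
  Δ = trace² - 4·det = 529 - 296 = 233.
Step 3 — eigenvalues:
  λ = (trace ± √Δ)/2 = (23 ± 15.2643)/2,
  λ_1 = 19.1322,  λ_2 = 3.8678.

Step 4 — unit eigenvector for λ_1: solve (Sigma - λ_1 I)v = 0. First row:
  (18 - 19.1322)·v_x + (4)·v_y = 0, i.e. (-1.1322)·v_x + (4)·v_y = 0,
  so v ∝ (b, λ_1 - a) = (4, 1.1322) = u.
  ||u|| = √((4)² + (1.1322)²) = √(17.2818) ≈ 4.1571,
  v_1 = u/||u|| ≈ (0.9622, 0.2723) (||v_1|| = 1).

λ_1 = 19.1322,  λ_2 = 3.8678;  v_1 ≈ (0.9622, 0.2723)


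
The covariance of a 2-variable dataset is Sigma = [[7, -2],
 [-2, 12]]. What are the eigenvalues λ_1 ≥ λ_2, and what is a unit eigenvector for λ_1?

Step 1 — characteristic polynomial of 2×2 Sigma:
  det(Sigma - λI) = λ² - trace · λ + det = 0.
  trace = 7 + 12 = 19, det = 7·12 - (-2)² = 80.
Step 2 — discriminant:
  Δ = trace² - 4·det = 361 - 320 = 41.
Step 3 — eigenvalues:
  λ = (trace ± √Δ)/2 = (19 ± 6.4031)/2,
  λ_1 = 12.7016,  λ_2 = 6.2984.

Step 4 — unit eigenvector for λ_1: solve (Sigma - λ_1 I)v = 0. First row:
  (7 - 12.7016)·v_x + (-2)·v_y = 0, i.e. (-5.7016)·v_x + (-2)·v_y = 0,
  so v ∝ (b, λ_1 - a) = (-2, 5.7016); multiply by -1 so the first entry is positive: u = (2, -5.7016).
  ||u|| = √((2)² + (-5.7016)²) = √(36.5078) ≈ 6.0422,
  v_1 = u/||u|| ≈ (0.331, -0.9436) (||v_1|| = 1).

λ_1 = 12.7016,  λ_2 = 6.2984;  v_1 ≈ (0.331, -0.9436)


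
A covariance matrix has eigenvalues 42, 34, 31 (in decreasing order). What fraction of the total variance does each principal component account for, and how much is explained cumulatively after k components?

Step 1 — total variance = trace(Sigma) = Σ λ_i = 42 + 34 + 31 = 107.

Step 2 — fraction explained by component i = λ_i / Σ λ:
  PC1: 42/107 = 0.3925
  PC2: 34/107 = 0.3178
  PC3: 31/107 = 0.2897

Step 3 — cumulative fraction after k components = (λ_1 + ... + λ_k) / Σ λ:
  k = 1: 42/107 = 0.3925
  k = 2: (42 + 34)/107 = 76/107 = 0.7103
  k = 3: (42 + 34 + 31)/107 = 107/107 = 1

Summary (fraction, with percent):

explained: PC1 0.3925 (39.25%), PC2 0.3178 (31.78%), PC3 0.2897 (28.97%);  cumulative: 0.3925, 0.7103, 1


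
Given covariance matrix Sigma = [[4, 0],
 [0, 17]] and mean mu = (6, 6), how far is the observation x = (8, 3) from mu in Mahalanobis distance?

Step 1 — centre the observation: (x - mu) = (2, -3).

Step 2 — invert Sigma. det(Sigma) = 4·17 - (0)² = 68.
  Sigma^{-1} = (1/det) · [[d, -b], [-b, a]] = [[0.25, 0],
 [0, 0.0588]].

Step 3 — form the quadratic (x - mu)^T · Sigma^{-1} · (x - mu):
  Sigma^{-1} · (x - mu) = (0.5, -0.1765).
  (x - mu)^T · [Sigma^{-1} · (x - mu)] = (2)·(0.5) + (-3)·(-0.1765) = 1.5294.

Step 4 — take square root: d = √(1.5294) ≈ 1.2367.

d(x, mu) = √(1.5294) ≈ 1.2367


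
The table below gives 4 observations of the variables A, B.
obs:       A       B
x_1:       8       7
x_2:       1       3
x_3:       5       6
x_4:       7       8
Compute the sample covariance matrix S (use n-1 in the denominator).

Step 1 — column means:
  mean(A) = (8 + 1 + 5 + 7) / 4 = 21/4 = 5.25
  mean(B) = (7 + 3 + 6 + 8) / 4 = 24/4 = 6

Step 2 — sample covariance S[i,j] = (1/(n-1)) · Σ_k (x_{k,i} - mean_i) · (x_{k,j} - mean_j), with n-1 = 3.
  S[A,A] = ((2.75)·(2.75) + (-4.25)·(-4.25) + (-0.25)·(-0.25) + (1.75)·(1.75)) / 3 = 28.75/3 = 9.5833
  S[A,B] = ((2.75)·(1) + (-4.25)·(-3) + (-0.25)·(0) + (1.75)·(2)) / 3 = 19/3 = 6.3333
  S[B,B] = ((1)·(1) + (-3)·(-3) + (0)·(0) + (2)·(2)) / 3 = 14/3 = 4.6667

S is symmetric (S[j,i] = S[i,j]). Assembling:

S = [[9.5833, 6.3333],
 [6.3333, 4.6667]]


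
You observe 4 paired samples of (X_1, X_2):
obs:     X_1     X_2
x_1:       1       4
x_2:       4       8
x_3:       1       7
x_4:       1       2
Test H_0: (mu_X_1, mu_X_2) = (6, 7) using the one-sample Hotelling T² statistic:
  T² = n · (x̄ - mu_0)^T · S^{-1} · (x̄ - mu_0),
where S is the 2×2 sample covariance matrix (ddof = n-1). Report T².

Step 1 — sample mean vector:
  mean(X_1) = (1 + 4 + 1 + 1) / 4 = 7/4 = 1.75
  mean(X_2) = (4 + 8 + 7 + 2) / 4 = 21/4 = 5.25
  x̄ = (1.75, 5.25),  deviation x̄ - mu_0 = (1.75, 5.25) - (6, 7) = (-4.25, -1.75).

Step 2 — sample covariance matrix, S[i,j] = (1/(n-1)) · Σ_k (x_{k,i} - mean_i) · (x_{k,j} - mean_j), divisor n-1 = 3:
  S[X_1,X_1] = ((-0.75)·(-0.75) + (2.25)·(2.25) + (-0.75)·(-0.75) + (-0.75)·(-0.75)) / 3 = 6.75/3 = 2.25
  S[X_1,X_2] = ((-0.75)·(-1.25) + (2.25)·(2.75) + (-0.75)·(1.75) + (-0.75)·(-3.25)) / 3 = 8.25/3 = 2.75
  S[X_2,X_2] = ((-1.25)·(-1.25) + (2.75)·(2.75) + (1.75)·(1.75) + (-3.25)·(-3.25)) / 3 = 22.75/3 = 7.5833
  S = [[2.25, 2.75],
 [2.75, 7.5833]].

Step 3 — invert S. det(S) = 2.25·7.5833 - (2.75)² = 9.5.
  S^{-1} = (1/det) · [[d, -b], [-b, a]] = [[0.7982, -0.2895],
 [-0.2895, 0.2368]].

Step 4 — quadratic form (x̄ - mu_0)^T · S^{-1} · (x̄ - mu_0):
  S^{-1} · (x̄ - mu_0) = (-2.886, 0.8158),
  (x̄ - mu_0)^T · [...] = (-4.25)·(-2.886) + (-1.75)·(0.8158) = 10.8377.

Step 5 — scale by n: T² = 4 · 10.8377 = 43.3509.

T² ≈ 43.3509


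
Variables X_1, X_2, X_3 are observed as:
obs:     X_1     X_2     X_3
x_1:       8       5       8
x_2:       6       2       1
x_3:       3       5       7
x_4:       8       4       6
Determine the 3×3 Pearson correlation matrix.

Step 1 — column means:
  mean(X_1) = (8 + 6 + 3 + 8) / 4 = 25/4 = 6.25
  mean(X_2) = (5 + 2 + 5 + 4) / 4 = 16/4 = 4
  mean(X_3) = (8 + 1 + 7 + 6) / 4 = 22/4 = 5.5

Step 2 — sample variances and covariances s[i,j] = (1/(n-1)) · Σ_k (x_{k,i} - mean_i) · (x_{k,j} - mean_j), with n-1 = 3:
  s[X_1,X_1] = ((1.75)·(1.75) + (-0.25)·(-0.25) + (-3.25)·(-3.25) + (1.75)·(1.75)) / 3 = 16.75/3 = 5.5833
  s[X_1,X_2] = ((1.75)·(1) + (-0.25)·(-2) + (-3.25)·(1) + (1.75)·(0)) / 3 = -1/3 = -0.3333
  s[X_1,X_3] = ((1.75)·(2.5) + (-0.25)·(-4.5) + (-3.25)·(1.5) + (1.75)·(0.5)) / 3 = 1.5/3 = 0.5
  s[X_2,X_2] = ((1)·(1) + (-2)·(-2) + (1)·(1) + (0)·(0)) / 3 = 6/3 = 2
  s[X_2,X_3] = ((1)·(2.5) + (-2)·(-4.5) + (1)·(1.5) + (0)·(0.5)) / 3 = 13/3 = 4.3333
  s[X_3,X_3] = ((2.5)·(2.5) + (-4.5)·(-4.5) + (1.5)·(1.5) + (0.5)·(0.5)) / 3 = 29/3 = 9.6667
  Sample standard deviations s_i = √(s[i,i]):
  s(X_1) = √(5.5833) = 2.3629
  s(X_2) = √(2) = 1.4142
  s(X_3) = √(9.6667) = 3.1091

Step 3 — r_{ij} = s_{ij} / (s_i · s_j):
  r[X_1,X_1] = 1 (diagonal).
  r[X_1,X_2] = -0.3333 / (2.3629 · 1.4142) = -0.3333 / 3.3417 = -0.0998
  r[X_1,X_3] = 0.5 / (2.3629 · 3.1091) = 0.5 / 7.3466 = 0.0681
  r[X_2,X_2] = 1 (diagonal).
  r[X_2,X_3] = 4.3333 / (1.4142 · 3.1091) = 4.3333 / 4.397 = 0.9855
  r[X_3,X_3] = 1 (diagonal).

R is symmetric with unit diagonal. Assembling:

R = [[1, -0.0998, 0.0681],
 [-0.0998, 1, 0.9855],
 [0.0681, 0.9855, 1]]


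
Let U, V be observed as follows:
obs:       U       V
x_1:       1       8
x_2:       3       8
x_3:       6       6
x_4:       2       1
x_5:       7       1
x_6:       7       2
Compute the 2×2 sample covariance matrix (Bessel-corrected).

Step 1 — column means:
  mean(U) = (1 + 3 + 6 + 2 + 7 + 7) / 6 = 26/6 = 4.3333
  mean(V) = (8 + 8 + 6 + 1 + 1 + 2) / 6 = 26/6 = 4.3333

Step 2 — sample covariance S[i,j] = (1/(n-1)) · Σ_k (x_{k,i} - mean_i) · (x_{k,j} - mean_j), with n-1 = 5.
  S[U,U] = ((-3.3333)·(-3.3333) + (-1.3333)·(-1.3333) + (1.6667)·(1.6667) + (-2.3333)·(-2.3333) + (2.6667)·(2.6667) + (2.6667)·(2.6667)) / 5 = 35.3333/5 = 7.0667
  S[U,V] = ((-3.3333)·(3.6667) + (-1.3333)·(3.6667) + (1.6667)·(1.6667) + (-2.3333)·(-3.3333) + (2.6667)·(-3.3333) + (2.6667)·(-2.3333)) / 5 = -21.6667/5 = -4.3333
  S[V,V] = ((3.6667)·(3.6667) + (3.6667)·(3.6667) + (1.6667)·(1.6667) + (-3.3333)·(-3.3333) + (-3.3333)·(-3.3333) + (-2.3333)·(-2.3333)) / 5 = 57.3333/5 = 11.4667

S is symmetric (S[j,i] = S[i,j]). Assembling:

S = [[7.0667, -4.3333],
 [-4.3333, 11.4667]]


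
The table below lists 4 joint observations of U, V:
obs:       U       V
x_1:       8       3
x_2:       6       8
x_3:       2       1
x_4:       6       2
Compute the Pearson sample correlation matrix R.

Step 1 — column means:
  mean(U) = (8 + 6 + 2 + 6) / 4 = 22/4 = 5.5
  mean(V) = (3 + 8 + 1 + 2) / 4 = 14/4 = 3.5

Step 2 — sample variances and covariances s[i,j] = (1/(n-1)) · Σ_k (x_{k,i} - mean_i) · (x_{k,j} - mean_j), with n-1 = 3:
  s[U,U] = ((2.5)·(2.5) + (0.5)·(0.5) + (-3.5)·(-3.5) + (0.5)·(0.5)) / 3 = 19/3 = 6.3333
  s[U,V] = ((2.5)·(-0.5) + (0.5)·(4.5) + (-3.5)·(-2.5) + (0.5)·(-1.5)) / 3 = 9/3 = 3
  s[V,V] = ((-0.5)·(-0.5) + (4.5)·(4.5) + (-2.5)·(-2.5) + (-1.5)·(-1.5)) / 3 = 29/3 = 9.6667
  Sample standard deviations s_i = √(s[i,i]):
  s(U) = √(6.3333) = 2.5166
  s(V) = √(9.6667) = 3.1091

Step 3 — r_{ij} = s_{ij} / (s_i · s_j):
  r[U,U] = 1 (diagonal).
  r[U,V] = 3 / (2.5166 · 3.1091) = 3 / 7.8245 = 0.3834
  r[V,V] = 1 (diagonal).

R is symmetric with unit diagonal. Assembling:

R = [[1, 0.3834],
 [0.3834, 1]]


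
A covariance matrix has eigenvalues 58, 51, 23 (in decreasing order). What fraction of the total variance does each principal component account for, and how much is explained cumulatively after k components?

Step 1 — total variance = trace(Sigma) = Σ λ_i = 58 + 51 + 23 = 132.

Step 2 — fraction explained by component i = λ_i / Σ λ:
  PC1: 58/132 = 0.4394
  PC2: 51/132 = 0.3864
  PC3: 23/132 = 0.1742

Step 3 — cumulative fraction after k components = (λ_1 + ... + λ_k) / Σ λ:
  k = 1: 58/132 = 0.4394
  k = 2: (58 + 51)/132 = 109/132 = 0.8258
  k = 3: (58 + 51 + 23)/132 = 132/132 = 1

Summary (fraction, with percent):

explained: PC1 0.4394 (43.94%), PC2 0.3864 (38.64%), PC3 0.1742 (17.42%);  cumulative: 0.4394, 0.8258, 1


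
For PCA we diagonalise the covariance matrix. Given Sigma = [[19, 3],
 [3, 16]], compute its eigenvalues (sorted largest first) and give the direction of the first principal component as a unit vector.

Step 1 — characteristic polynomial of 2×2 Sigma:
  det(Sigma - λI) = λ² - trace · λ + det = 0.
  trace = 19 + 16 = 35, det = 19·16 - (3)² = 295.
Step 2 — discriminant:
  Δ = trace² - 4·det = 1225 - 1180 = 45.
Step 3 — eigenvalues:
  λ = (trace ± √Δ)/2 = (35 ± 6.7082)/2,
  λ_1 = 20.8541,  λ_2 = 14.1459.

Step 4 — unit eigenvector for λ_1: solve (Sigma - λ_1 I)v = 0. First row:
  (19 - 20.8541)·v_x + (3)·v_y = 0, i.e. (-1.8541)·v_x + (3)·v_y = 0,
  so v ∝ (b, λ_1 - a) = (3, 1.8541) = u.
  ||u|| = √((3)² + (1.8541)²) = √(12.4377) ≈ 3.5267,
  v_1 = u/||u|| ≈ (0.8507, 0.5257) (||v_1|| = 1).

λ_1 = 20.8541,  λ_2 = 14.1459;  v_1 ≈ (0.8507, 0.5257)


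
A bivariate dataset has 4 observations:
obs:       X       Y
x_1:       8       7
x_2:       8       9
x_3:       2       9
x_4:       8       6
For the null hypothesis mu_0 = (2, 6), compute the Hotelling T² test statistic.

Step 1 — sample mean vector:
  mean(X) = (8 + 8 + 2 + 8) / 4 = 26/4 = 6.5
  mean(Y) = (7 + 9 + 9 + 6) / 4 = 31/4 = 7.75
  x̄ = (6.5, 7.75),  deviation x̄ - mu_0 = (6.5, 7.75) - (2, 6) = (4.5, 1.75).

Step 2 — sample covariance matrix, S[i,j] = (1/(n-1)) · Σ_k (x_{k,i} - mean_i) · (x_{k,j} - mean_j), divisor n-1 = 3:
  S[X,X] = ((1.5)·(1.5) + (1.5)·(1.5) + (-4.5)·(-4.5) + (1.5)·(1.5)) / 3 = 27/3 = 9
  S[X,Y] = ((1.5)·(-0.75) + (1.5)·(1.25) + (-4.5)·(1.25) + (1.5)·(-1.75)) / 3 = -7.5/3 = -2.5
  S[Y,Y] = ((-0.75)·(-0.75) + (1.25)·(1.25) + (1.25)·(1.25) + (-1.75)·(-1.75)) / 3 = 6.75/3 = 2.25
  S = [[9, -2.5],
 [-2.5, 2.25]].

Step 3 — invert S. det(S) = 9·2.25 - (-2.5)² = 14.
  S^{-1} = (1/det) · [[d, -b], [-b, a]] = [[0.1607, 0.1786],
 [0.1786, 0.6429]].

Step 4 — quadratic form (x̄ - mu_0)^T · S^{-1} · (x̄ - mu_0):
  S^{-1} · (x̄ - mu_0) = (1.0357, 1.9286),
  (x̄ - mu_0)^T · [...] = (4.5)·(1.0357) + (1.75)·(1.9286) = 8.0357.

Step 5 — scale by n: T² = 4 · 8.0357 = 32.1429.

T² ≈ 32.1429


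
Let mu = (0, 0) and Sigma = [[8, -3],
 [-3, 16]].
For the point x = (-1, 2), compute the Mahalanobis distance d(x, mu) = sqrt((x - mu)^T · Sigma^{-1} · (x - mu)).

Step 1 — centre the observation: (x - mu) = (-1, 2).

Step 2 — invert Sigma. det(Sigma) = 8·16 - (-3)² = 119.
  Sigma^{-1} = (1/det) · [[d, -b], [-b, a]] = [[0.1345, 0.0252],
 [0.0252, 0.0672]].

Step 3 — form the quadratic (x - mu)^T · Sigma^{-1} · (x - mu):
  Sigma^{-1} · (x - mu) = (-0.084, 0.1092).
  (x - mu)^T · [Sigma^{-1} · (x - mu)] = (-1)·(-0.084) + (2)·(0.1092) = 0.3025.

Step 4 — take square root: d = √(0.3025) ≈ 0.55.

d(x, mu) = √(0.3025) ≈ 0.55


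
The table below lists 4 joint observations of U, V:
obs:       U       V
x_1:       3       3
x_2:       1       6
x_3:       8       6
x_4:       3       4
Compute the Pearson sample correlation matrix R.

Step 1 — column means:
  mean(U) = (3 + 1 + 8 + 3) / 4 = 15/4 = 3.75
  mean(V) = (3 + 6 + 6 + 4) / 4 = 19/4 = 4.75

Step 2 — sample variances and covariances s[i,j] = (1/(n-1)) · Σ_k (x_{k,i} - mean_i) · (x_{k,j} - mean_j), with n-1 = 3:
  s[U,U] = ((-0.75)·(-0.75) + (-2.75)·(-2.75) + (4.25)·(4.25) + (-0.75)·(-0.75)) / 3 = 26.75/3 = 8.9167
  s[U,V] = ((-0.75)·(-1.75) + (-2.75)·(1.25) + (4.25)·(1.25) + (-0.75)·(-0.75)) / 3 = 3.75/3 = 1.25
  s[V,V] = ((-1.75)·(-1.75) + (1.25)·(1.25) + (1.25)·(1.25) + (-0.75)·(-0.75)) / 3 = 6.75/3 = 2.25
  Sample standard deviations s_i = √(s[i,i]):
  s(U) = √(8.9167) = 2.9861
  s(V) = √(2.25) = 1.5

Step 3 — r_{ij} = s_{ij} / (s_i · s_j):
  r[U,U] = 1 (diagonal).
  r[U,V] = 1.25 / (2.9861 · 1.5) = 1.25 / 4.4791 = 0.2791
  r[V,V] = 1 (diagonal).

R is symmetric with unit diagonal. Assembling:

R = [[1, 0.2791],
 [0.2791, 1]]


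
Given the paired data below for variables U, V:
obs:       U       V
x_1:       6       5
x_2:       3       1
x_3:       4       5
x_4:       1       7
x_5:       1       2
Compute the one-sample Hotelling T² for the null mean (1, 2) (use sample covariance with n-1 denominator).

Step 1 — sample mean vector:
  mean(U) = (6 + 3 + 4 + 1 + 1) / 5 = 15/5 = 3
  mean(V) = (5 + 1 + 5 + 7 + 2) / 5 = 20/5 = 4
  x̄ = (3, 4),  deviation x̄ - mu_0 = (3, 4) - (1, 2) = (2, 2).

Step 2 — sample covariance matrix, S[i,j] = (1/(n-1)) · Σ_k (x_{k,i} - mean_i) · (x_{k,j} - mean_j), divisor n-1 = 4:
  S[U,U] = ((3)·(3) + (0)·(0) + (1)·(1) + (-2)·(-2) + (-2)·(-2)) / 4 = 18/4 = 4.5
  S[U,V] = ((3)·(1) + (0)·(-3) + (1)·(1) + (-2)·(3) + (-2)·(-2)) / 4 = 2/4 = 0.5
  S[V,V] = ((1)·(1) + (-3)·(-3) + (1)·(1) + (3)·(3) + (-2)·(-2)) / 4 = 24/4 = 6
  S = [[4.5, 0.5],
 [0.5, 6]].

Step 3 — invert S. det(S) = 4.5·6 - (0.5)² = 26.75.
  S^{-1} = (1/det) · [[d, -b], [-b, a]] = [[0.2243, -0.0187],
 [-0.0187, 0.1682]].

Step 4 — quadratic form (x̄ - mu_0)^T · S^{-1} · (x̄ - mu_0):
  S^{-1} · (x̄ - mu_0) = (0.4112, 0.2991),
  (x̄ - mu_0)^T · [...] = (2)·(0.4112) + (2)·(0.2991) = 1.4206.

Step 5 — scale by n: T² = 5 · 1.4206 = 7.1028.

T² ≈ 7.1028


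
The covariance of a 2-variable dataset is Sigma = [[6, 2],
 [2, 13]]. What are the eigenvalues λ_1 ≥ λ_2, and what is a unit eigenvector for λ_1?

Step 1 — characteristic polynomial of 2×2 Sigma:
  det(Sigma - λI) = λ² - trace · λ + det = 0.
  trace = 6 + 13 = 19, det = 6·13 - (2)² = 74.
Step 2 — discriminant:
  Δ = trace² - 4·det = 361 - 296 = 65.
Step 3 — eigenvalues:
  λ = (trace ± √Δ)/2 = (19 ± 8.0623)/2,
  λ_1 = 13.5311,  λ_2 = 5.4689.

Step 4 — unit eigenvector for λ_1: solve (Sigma - λ_1 I)v = 0. First row:
  (6 - 13.5311)·v_x + (2)·v_y = 0, i.e. (-7.5311)·v_x + (2)·v_y = 0,
  so v ∝ (b, λ_1 - a) = (2, 7.5311) = u.
  ||u|| = √((2)² + (7.5311)²) = √(60.7179) ≈ 7.7922,
  v_1 = u/||u|| ≈ (0.2567, 0.9665) (||v_1|| = 1).

λ_1 = 13.5311,  λ_2 = 5.4689;  v_1 ≈ (0.2567, 0.9665)


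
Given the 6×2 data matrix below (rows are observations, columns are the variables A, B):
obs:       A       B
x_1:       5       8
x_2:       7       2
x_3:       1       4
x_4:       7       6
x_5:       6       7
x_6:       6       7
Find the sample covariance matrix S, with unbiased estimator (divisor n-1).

Step 1 — column means:
  mean(A) = (5 + 7 + 1 + 7 + 6 + 6) / 6 = 32/6 = 5.3333
  mean(B) = (8 + 2 + 4 + 6 + 7 + 7) / 6 = 34/6 = 5.6667

Step 2 — sample covariance S[i,j] = (1/(n-1)) · Σ_k (x_{k,i} - mean_i) · (x_{k,j} - mean_j), with n-1 = 5.
  S[A,A] = ((-0.3333)·(-0.3333) + (1.6667)·(1.6667) + (-4.3333)·(-4.3333) + (1.6667)·(1.6667) + (0.6667)·(0.6667) + (0.6667)·(0.6667)) / 5 = 25.3333/5 = 5.0667
  S[A,B] = ((-0.3333)·(2.3333) + (1.6667)·(-3.6667) + (-4.3333)·(-1.6667) + (1.6667)·(0.3333) + (0.6667)·(1.3333) + (0.6667)·(1.3333)) / 5 = 2.6667/5 = 0.5333
  S[B,B] = ((2.3333)·(2.3333) + (-3.6667)·(-3.6667) + (-1.6667)·(-1.6667) + (0.3333)·(0.3333) + (1.3333)·(1.3333) + (1.3333)·(1.3333)) / 5 = 25.3333/5 = 5.0667

S is symmetric (S[j,i] = S[i,j]). Assembling:

S = [[5.0667, 0.5333],
 [0.5333, 5.0667]]


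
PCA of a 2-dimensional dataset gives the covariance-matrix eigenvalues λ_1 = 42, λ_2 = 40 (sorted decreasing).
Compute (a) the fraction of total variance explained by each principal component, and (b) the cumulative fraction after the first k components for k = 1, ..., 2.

Step 1 — total variance = trace(Sigma) = Σ λ_i = 42 + 40 = 82.

Step 2 — fraction explained by component i = λ_i / Σ λ:
  PC1: 42/82 = 0.5122
  PC2: 40/82 = 0.4878

Step 3 — cumulative fraction after k components = (λ_1 + ... + λ_k) / Σ λ:
  k = 1: 42/82 = 0.5122
  k = 2: (42 + 40)/82 = 82/82 = 1

Summary (fraction, with percent):

explained: PC1 0.5122 (51.22%), PC2 0.4878 (48.78%);  cumulative: 0.5122, 1


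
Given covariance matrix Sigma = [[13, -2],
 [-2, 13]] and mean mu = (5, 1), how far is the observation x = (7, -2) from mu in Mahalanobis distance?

Step 1 — centre the observation: (x - mu) = (2, -3).

Step 2 — invert Sigma. det(Sigma) = 13·13 - (-2)² = 165.
  Sigma^{-1} = (1/det) · [[d, -b], [-b, a]] = [[0.0788, 0.0121],
 [0.0121, 0.0788]].

Step 3 — form the quadratic (x - mu)^T · Sigma^{-1} · (x - mu):
  Sigma^{-1} · (x - mu) = (0.1212, -0.2121).
  (x - mu)^T · [Sigma^{-1} · (x - mu)] = (2)·(0.1212) + (-3)·(-0.2121) = 0.8788.

Step 4 — take square root: d = √(0.8788) ≈ 0.9374.

d(x, mu) = √(0.8788) ≈ 0.9374


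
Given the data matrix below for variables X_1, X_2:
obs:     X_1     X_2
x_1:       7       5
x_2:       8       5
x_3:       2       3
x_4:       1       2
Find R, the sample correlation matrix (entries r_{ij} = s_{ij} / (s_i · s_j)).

Step 1 — column means:
  mean(X_1) = (7 + 8 + 2 + 1) / 4 = 18/4 = 4.5
  mean(X_2) = (5 + 5 + 3 + 2) / 4 = 15/4 = 3.75

Step 2 — sample variances and covariances s[i,j] = (1/(n-1)) · Σ_k (x_{k,i} - mean_i) · (x_{k,j} - mean_j), with n-1 = 3:
  s[X_1,X_1] = ((2.5)·(2.5) + (3.5)·(3.5) + (-2.5)·(-2.5) + (-3.5)·(-3.5)) / 3 = 37/3 = 12.3333
  s[X_1,X_2] = ((2.5)·(1.25) + (3.5)·(1.25) + (-2.5)·(-0.75) + (-3.5)·(-1.75)) / 3 = 15.5/3 = 5.1667
  s[X_2,X_2] = ((1.25)·(1.25) + (1.25)·(1.25) + (-0.75)·(-0.75) + (-1.75)·(-1.75)) / 3 = 6.75/3 = 2.25
  Sample standard deviations s_i = √(s[i,i]):
  s(X_1) = √(12.3333) = 3.5119
  s(X_2) = √(2.25) = 1.5

Step 3 — r_{ij} = s_{ij} / (s_i · s_j):
  r[X_1,X_1] = 1 (diagonal).
  r[X_1,X_2] = 5.1667 / (3.5119 · 1.5) = 5.1667 / 5.2678 = 0.9808
  r[X_2,X_2] = 1 (diagonal).

R is symmetric with unit diagonal. Assembling:

R = [[1, 0.9808],
 [0.9808, 1]]


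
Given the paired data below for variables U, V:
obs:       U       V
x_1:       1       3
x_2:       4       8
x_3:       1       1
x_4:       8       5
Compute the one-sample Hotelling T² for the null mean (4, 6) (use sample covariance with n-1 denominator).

Step 1 — sample mean vector:
  mean(U) = (1 + 4 + 1 + 8) / 4 = 14/4 = 3.5
  mean(V) = (3 + 8 + 1 + 5) / 4 = 17/4 = 4.25
  x̄ = (3.5, 4.25),  deviation x̄ - mu_0 = (3.5, 4.25) - (4, 6) = (-0.5, -1.75).

Step 2 — sample covariance matrix, S[i,j] = (1/(n-1)) · Σ_k (x_{k,i} - mean_i) · (x_{k,j} - mean_j), divisor n-1 = 3:
  S[U,U] = ((-2.5)·(-2.5) + (0.5)·(0.5) + (-2.5)·(-2.5) + (4.5)·(4.5)) / 3 = 33/3 = 11
  S[U,V] = ((-2.5)·(-1.25) + (0.5)·(3.75) + (-2.5)·(-3.25) + (4.5)·(0.75)) / 3 = 16.5/3 = 5.5
  S[V,V] = ((-1.25)·(-1.25) + (3.75)·(3.75) + (-3.25)·(-3.25) + (0.75)·(0.75)) / 3 = 26.75/3 = 8.9167
  S = [[11, 5.5],
 [5.5, 8.9167]].

Step 3 — invert S. det(S) = 11·8.9167 - (5.5)² = 67.8333.
  S^{-1} = (1/det) · [[d, -b], [-b, a]] = [[0.1314, -0.0811],
 [-0.0811, 0.1622]].

Step 4 — quadratic form (x̄ - mu_0)^T · S^{-1} · (x̄ - mu_0):
  S^{-1} · (x̄ - mu_0) = (0.0762, -0.2432),
  (x̄ - mu_0)^T · [...] = (-0.5)·(0.0762) + (-1.75)·(-0.2432) = 0.3876.

Step 5 — scale by n: T² = 4 · 0.3876 = 1.5504.

T² ≈ 1.5504


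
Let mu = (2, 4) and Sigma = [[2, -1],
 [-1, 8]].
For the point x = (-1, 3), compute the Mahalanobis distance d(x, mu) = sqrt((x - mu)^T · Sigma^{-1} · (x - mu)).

Step 1 — centre the observation: (x - mu) = (-3, -1).

Step 2 — invert Sigma. det(Sigma) = 2·8 - (-1)² = 15.
  Sigma^{-1} = (1/det) · [[d, -b], [-b, a]] = [[0.5333, 0.0667],
 [0.0667, 0.1333]].

Step 3 — form the quadratic (x - mu)^T · Sigma^{-1} · (x - mu):
  Sigma^{-1} · (x - mu) = (-1.6667, -0.3333).
  (x - mu)^T · [Sigma^{-1} · (x - mu)] = (-3)·(-1.6667) + (-1)·(-0.3333) = 5.3333.

Step 4 — take square root: d = √(5.3333) ≈ 2.3094.

d(x, mu) = √(5.3333) ≈ 2.3094


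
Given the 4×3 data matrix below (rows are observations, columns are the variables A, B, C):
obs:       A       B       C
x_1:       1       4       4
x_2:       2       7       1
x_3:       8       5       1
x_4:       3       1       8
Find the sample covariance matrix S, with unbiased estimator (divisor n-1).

Step 1 — column means:
  mean(A) = (1 + 2 + 8 + 3) / 4 = 14/4 = 3.5
  mean(B) = (4 + 7 + 5 + 1) / 4 = 17/4 = 4.25
  mean(C) = (4 + 1 + 1 + 8) / 4 = 14/4 = 3.5

Step 2 — sample covariance S[i,j] = (1/(n-1)) · Σ_k (x_{k,i} - mean_i) · (x_{k,j} - mean_j), with n-1 = 3.
  S[A,A] = ((-2.5)·(-2.5) + (-1.5)·(-1.5) + (4.5)·(4.5) + (-0.5)·(-0.5)) / 3 = 29/3 = 9.6667
  S[A,B] = ((-2.5)·(-0.25) + (-1.5)·(2.75) + (4.5)·(0.75) + (-0.5)·(-3.25)) / 3 = 1.5/3 = 0.5
  S[A,C] = ((-2.5)·(0.5) + (-1.5)·(-2.5) + (4.5)·(-2.5) + (-0.5)·(4.5)) / 3 = -11/3 = -3.6667
  S[B,B] = ((-0.25)·(-0.25) + (2.75)·(2.75) + (0.75)·(0.75) + (-3.25)·(-3.25)) / 3 = 18.75/3 = 6.25
  S[B,C] = ((-0.25)·(0.5) + (2.75)·(-2.5) + (0.75)·(-2.5) + (-3.25)·(4.5)) / 3 = -23.5/3 = -7.8333
  S[C,C] = ((0.5)·(0.5) + (-2.5)·(-2.5) + (-2.5)·(-2.5) + (4.5)·(4.5)) / 3 = 33/3 = 11

S is symmetric (S[j,i] = S[i,j]). Assembling:

S = [[9.6667, 0.5, -3.6667],
 [0.5, 6.25, -7.8333],
 [-3.6667, -7.8333, 11]]


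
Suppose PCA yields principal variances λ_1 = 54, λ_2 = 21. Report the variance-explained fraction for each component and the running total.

Step 1 — total variance = trace(Sigma) = Σ λ_i = 54 + 21 = 75.

Step 2 — fraction explained by component i = λ_i / Σ λ:
  PC1: 54/75 = 0.72
  PC2: 21/75 = 0.28

Step 3 — cumulative fraction after k components = (λ_1 + ... + λ_k) / Σ λ:
  k = 1: 54/75 = 0.72
  k = 2: (54 + 21)/75 = 75/75 = 1

Summary (fraction, with percent):

explained: PC1 0.72 (72%), PC2 0.28 (28%);  cumulative: 0.72, 1


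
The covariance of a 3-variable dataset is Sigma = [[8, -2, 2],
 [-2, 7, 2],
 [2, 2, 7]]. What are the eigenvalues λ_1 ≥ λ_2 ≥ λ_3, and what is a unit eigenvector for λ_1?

Step 1 — characteristic polynomial p(λ) = det(λI - Sigma) = λ³ - tr·λ² + c_1·λ - det, where tr = trace, c_1 = sum of the principal 2×2 minors, det = det(Sigma):
  tr = 8 + 7 + 7 = 22,
  c_1 = (8·7 - (-2)²) + (8·7 - (2)²) + (7·7 - (2)²) = 52 + 52 + 45 = 149,
  det = 8·(7·7 - (2)²) - (-2)·((-2)·7 - (2)·(2)) + (2)·((-2)·(2) - 7·(2)) = 8·(45) - (-2)·(-18) + (2)·(-18) = 288.
  So p(λ) = λ³ - 22λ² + 149λ - 288.
Step 2 — look for an integer root (rational root theorem: any rational root is an integer divisor of 288). Testing λ = 9:
  p(9) = 729 - 1782 + 1341 - 288 = 0  ✓
  Dividing out (λ - 9): p(λ) = (λ - 9)(λ² - 13λ + 32).
Step 3 — remaining eigenvalues from the quadratic λ² - 13λ + 32 = 0:
  Δ = 13² - 4·32 = 169 - 128 = 41,  λ = (13 ± √41)/2 = (13 ± 6.4031)/2 ≈ 9.7016 or 3.2984.
  Sorted: λ_1 = 9.7016,  λ_2 = 9,  λ_3 = 3.2984  (check: sum = 22 = tr ✓).

Step 4 — unit eigenvector for λ_1 ≈ 9.7016: v spans the null space of (Sigma - λ_1 I), whose rows are
  r_1 = (-1.7016, -2, 2),  r_2 = (-2, -2.7016, 2),  r_3 = (2, 2, -2.7016).
  v is orthogonal to every row, so take v ∝ r_1 × r_2 = ((-2)·(2) - (2)·(-2.7016), (2)·(-2) - (-1.7016)·(2), (-1.7016)·(-2.7016) - (-2)·(-2)) ≈ (1.4031, -0.5969, 0.5969).
  Let u = (1.4031, -0.5969, 0.5969).
  ||u|| = √((1.4031)² + (-0.5969)² + (0.5969)²) = √(2.6813) ≈ 1.6375,  v_1 = u/||u|| ≈ (0.8569, -0.3645, 0.3645) (||v_1|| = 1).

λ_1 = 9.7016,  λ_2 = 9,  λ_3 = 3.2984;  v_1 ≈ (0.8569, -0.3645, 0.3645)
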